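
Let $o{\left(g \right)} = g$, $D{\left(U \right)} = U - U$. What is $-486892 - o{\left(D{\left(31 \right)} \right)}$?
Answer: $-486892$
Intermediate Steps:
$D{\left(U \right)} = 0$
$-486892 - o{\left(D{\left(31 \right)} \right)} = -486892 - 0 = -486892 + 0 = -486892$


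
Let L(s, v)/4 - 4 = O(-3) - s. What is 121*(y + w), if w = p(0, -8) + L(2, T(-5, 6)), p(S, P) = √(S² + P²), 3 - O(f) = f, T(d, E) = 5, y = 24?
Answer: 7744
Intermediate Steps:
O(f) = 3 - f
L(s, v) = 40 - 4*s (L(s, v) = 16 + 4*((3 - 1*(-3)) - s) = 16 + 4*((3 + 3) - s) = 16 + 4*(6 - s) = 16 + (24 - 4*s) = 40 - 4*s)
p(S, P) = √(P² + S²)
w = 40 (w = √((-8)² + 0²) + (40 - 4*2) = √(64 + 0) + (40 - 8) = √64 + 32 = 8 + 32 = 40)
121*(y + w) = 121*(24 + 40) = 121*64 = 7744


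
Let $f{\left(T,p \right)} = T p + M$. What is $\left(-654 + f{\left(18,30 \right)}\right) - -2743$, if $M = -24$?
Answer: $2605$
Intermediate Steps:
$f{\left(T,p \right)} = -24 + T p$ ($f{\left(T,p \right)} = T p - 24 = -24 + T p$)
$\left(-654 + f{\left(18,30 \right)}\right) - -2743 = \left(-654 + \left(-24 + 18 \cdot 30\right)\right) - -2743 = \left(-654 + \left(-24 + 540\right)\right) + 2743 = \left(-654 + 516\right) + 2743 = -138 + 2743 = 2605$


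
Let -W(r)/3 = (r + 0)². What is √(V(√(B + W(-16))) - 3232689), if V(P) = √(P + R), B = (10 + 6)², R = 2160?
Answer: √(-3232689 + 4*√(135 + I*√2)) ≈ 0.e-4 + 1798.0*I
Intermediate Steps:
W(r) = -3*r² (W(r) = -3*(r + 0)² = -3*r²)
B = 256 (B = 16² = 256)
V(P) = √(2160 + P) (V(P) = √(P + 2160) = √(2160 + P))
√(V(√(B + W(-16))) - 3232689) = √(√(2160 + √(256 - 3*(-16)²)) - 3232689) = √(√(2160 + √(256 - 3*256)) - 3232689) = √(√(2160 + √(256 - 768)) - 3232689) = √(√(2160 + √(-512)) - 3232689) = √(√(2160 + 16*I*√2) - 3232689) = √(-3232689 + √(2160 + 16*I*√2))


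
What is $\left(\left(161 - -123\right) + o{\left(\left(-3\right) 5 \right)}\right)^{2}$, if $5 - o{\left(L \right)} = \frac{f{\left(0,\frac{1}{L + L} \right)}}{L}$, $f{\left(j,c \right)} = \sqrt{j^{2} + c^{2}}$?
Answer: $\frac{16913262601}{202500} \approx 83522.0$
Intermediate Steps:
$f{\left(j,c \right)} = \sqrt{c^{2} + j^{2}}$
$o{\left(L \right)} = 5 - \frac{\sqrt{\frac{1}{L^{2}}}}{2 L}$ ($o{\left(L \right)} = 5 - \frac{\sqrt{\left(\frac{1}{L + L}\right)^{2} + 0^{2}}}{L} = 5 - \frac{\sqrt{\left(\frac{1}{2 L}\right)^{2} + 0}}{L} = 5 - \frac{\sqrt{\frac{1}{4 L^{2}} + 0}}{L} = 5 - \frac{\sqrt{\frac{1}{4 L^{2}}}}{L} = 5 - \frac{\frac{1}{2} \sqrt{\frac{1}{L^{2}}}}{L} = 5 - \frac{\sqrt{\frac{1}{L^{2}}}}{2 L}$)
$\left(\left(161 - -123\right) + o{\left(\left(-3\right) 5 \right)}\right)^{2} = \left(\left(161 - -123\right) + \left(5 - \frac{\sqrt{\frac{1}{225}}}{2 \left(\left(-3\right) 5\right)}\right)\right)^{2} = \left(\left(161 + 123\right) + \left(5 - \frac{\sqrt{\frac{1}{225}}}{2 \left(-15\right)}\right)\right)^{2} = \left(284 + \left(5 - - \frac{1}{30 \cdot 15}\right)\right)^{2} = \left(284 + \left(5 - \left(- \frac{1}{30}\right) \frac{1}{15}\right)\right)^{2} = \left(284 + \left(5 + \frac{1}{450}\right)\right)^{2} = \left(284 + \frac{2251}{450}\right)^{2} = \left(\frac{130051}{450}\right)^{2} = \frac{16913262601}{202500}$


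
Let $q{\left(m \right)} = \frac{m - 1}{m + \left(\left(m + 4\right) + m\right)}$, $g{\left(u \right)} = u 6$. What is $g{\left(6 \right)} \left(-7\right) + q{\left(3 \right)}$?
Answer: $- \frac{3274}{13} \approx -251.85$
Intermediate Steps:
$g{\left(u \right)} = 6 u$
$q{\left(m \right)} = \frac{-1 + m}{4 + 3 m}$ ($q{\left(m \right)} = \frac{-1 + m}{m + \left(\left(4 + m\right) + m\right)} = \frac{-1 + m}{m + \left(4 + 2 m\right)} = \frac{-1 + m}{4 + 3 m}$)
$g{\left(6 \right)} \left(-7\right) + q{\left(3 \right)} = 6 \cdot 6 \left(-7\right) + \frac{-1 + 3}{4 + 3 \cdot 3} = 36 \left(-7\right) + \frac{1}{4 + 9} \cdot 2 = -252 + \frac{1}{13} \cdot 2 = -252 + \frac{2}{13} = - \frac{3274}{13}$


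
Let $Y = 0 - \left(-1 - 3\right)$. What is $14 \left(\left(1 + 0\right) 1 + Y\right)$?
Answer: $70$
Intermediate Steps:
$Y = 4$ ($Y = 0 - \left(-1 - 3\right) = 0 - -4 = 0 + 4 = 4$)
$14 \left(\left(1 + 0\right) 1 + Y\right) = 14 \left(\left(1 + 0\right) 1 + 4\right) = 14 \left(1 \cdot 1 + 4\right) = 14 \left(1 + 4\right) = 14 \cdot 5 = 70$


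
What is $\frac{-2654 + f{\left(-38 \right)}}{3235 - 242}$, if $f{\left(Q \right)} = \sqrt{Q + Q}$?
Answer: $- \frac{2654}{2993} + \frac{2 i \sqrt{19}}{2993} \approx -0.88674 + 0.0029127 i$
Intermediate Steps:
$f{\left(Q \right)} = \sqrt{2} \sqrt{Q}$ ($f{\left(Q \right)} = \sqrt{2 Q} = \sqrt{2} \sqrt{Q}$)
$\frac{-2654 + f{\left(-38 \right)}}{3235 - 242} = \frac{-2654 + \sqrt{2} \sqrt{-38}}{3235 - 242} = \frac{-2654 + \sqrt{2} i \sqrt{38}}{2993} = \left(-2654 + 2 i \sqrt{19}\right) \frac{1}{2993} = - \frac{2654}{2993} + \frac{2 i \sqrt{19}}{2993}$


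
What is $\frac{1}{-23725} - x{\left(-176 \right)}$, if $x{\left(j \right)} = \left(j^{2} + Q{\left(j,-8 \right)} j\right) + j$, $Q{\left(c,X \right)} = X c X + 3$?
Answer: $- \frac{47752161601}{23725} \approx -2.0127 \cdot 10^{6}$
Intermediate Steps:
$Q{\left(c,X \right)} = 3 + c X^{2}$ ($Q{\left(c,X \right)} = c X^{2} + 3 = 3 + c X^{2}$)
$x{\left(j \right)} = j + j^{2} + j \left(3 + 64 j\right)$ ($x{\left(j \right)} = \left(j^{2} + \left(3 + j \left(-8\right)^{2}\right) j\right) + j = \left(j^{2} + \left(3 + j 64\right) j\right) + j = \left(j^{2} + \left(3 + 64 j\right) j\right) + j = \left(j^{2} + j \left(3 + 64 j\right)\right) + j = j + j^{2} + j \left(3 + 64 j\right)$)
$\frac{1}{-23725} - x{\left(-176 \right)} = \frac{1}{-23725} - - 176 \left(4 + 65 \left(-176\right)\right) = - \frac{1}{23725} - - 176 \left(4 - 11440\right) = - \frac{1}{23725} - \left(-176\right) \left(-11436\right) = - \frac{1}{23725} - 2012736 = - \frac{47752161601}{23725}$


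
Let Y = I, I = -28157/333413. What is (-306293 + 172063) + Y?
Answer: -44754055147/333413 ≈ -1.3423e+5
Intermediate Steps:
I = -28157/333413 (I = -28157*1/333413 = -28157/333413 ≈ -0.084451)
Y = -28157/333413 ≈ -0.084451
(-306293 + 172063) + Y = (-306293 + 172063) - 28157/333413 = -134230 - 28157/333413 = -44754055147/333413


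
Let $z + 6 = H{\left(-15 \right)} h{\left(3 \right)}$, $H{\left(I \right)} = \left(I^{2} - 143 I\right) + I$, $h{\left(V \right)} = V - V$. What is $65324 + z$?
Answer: $65318$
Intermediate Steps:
$h{\left(V \right)} = 0$
$H{\left(I \right)} = I^{2} - 142 I$
$z = -6$ ($z = -6 + - 15 \left(-142 - 15\right) 0 = -6 + \left(-15\right) \left(-157\right) 0 = -6 + 2355 \cdot 0 = -6 + 0 = -6$)
$65324 + z = 65324 - 6 = 65318$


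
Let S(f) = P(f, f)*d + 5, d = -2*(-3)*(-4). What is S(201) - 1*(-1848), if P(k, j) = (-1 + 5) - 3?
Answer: 1829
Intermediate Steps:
P(k, j) = 1 (P(k, j) = 4 - 3 = 1)
d = -24 (d = 6*(-4) = -24)
S(f) = -19 (S(f) = 1*(-24) + 5 = -24 + 5 = -19)
S(201) - 1*(-1848) = -19 - 1*(-1848) = -19 + 1848 = 1829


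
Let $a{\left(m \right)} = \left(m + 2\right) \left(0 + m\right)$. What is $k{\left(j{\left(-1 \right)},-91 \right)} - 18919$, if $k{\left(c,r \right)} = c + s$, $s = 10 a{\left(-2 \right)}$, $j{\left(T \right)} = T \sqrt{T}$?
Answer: $-18919 - i \approx -18919.0 - 1.0 i$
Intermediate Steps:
$a{\left(m \right)} = m \left(2 + m\right)$ ($a{\left(m \right)} = \left(2 + m\right) m = m \left(2 + m\right)$)
$j{\left(T \right)} = T^{\frac{3}{2}}$
$s = 0$ ($s = 10 \left(- 2 \left(2 - 2\right)\right) = 10 \left(\left(-2\right) 0\right) = 10 \cdot 0 = 0$)
$k{\left(c,r \right)} = c$ ($k{\left(c,r \right)} = c + 0 = c$)
$k{\left(j{\left(-1 \right)},-91 \right)} - 18919 = \left(-1\right)^{\frac{3}{2}} - 18919 = - i - 18919 = -18919 - i$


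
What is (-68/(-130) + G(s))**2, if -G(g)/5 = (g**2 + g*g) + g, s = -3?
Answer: 23435281/4225 ≈ 5546.8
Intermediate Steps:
G(g) = -10*g**2 - 5*g (G(g) = -5*((g**2 + g*g) + g) = -5*((g**2 + g**2) + g) = -5*(2*g**2 + g) = -5*(g + 2*g**2) = -10*g**2 - 5*g)
(-68/(-130) + G(s))**2 = (-68/(-130) - 5*(-3)*(1 + 2*(-3)))**2 = (-68*(-1/130) - 5*(-3)*(1 - 6))**2 = (34/65 - 5*(-3)*(-5))**2 = (34/65 - 75)**2 = (-4841/65)**2 = 23435281/4225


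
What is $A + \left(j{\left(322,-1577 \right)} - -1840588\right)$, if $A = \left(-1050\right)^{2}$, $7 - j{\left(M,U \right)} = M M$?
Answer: $2839411$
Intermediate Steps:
$j{\left(M,U \right)} = 7 - M^{2}$ ($j{\left(M,U \right)} = 7 - M M = 7 - M^{2}$)
$A = 1102500$
$A + \left(j{\left(322,-1577 \right)} - -1840588\right) = 1102500 + \left(\left(7 - 322^{2}\right) - -1840588\right) = 1102500 + \left(\left(7 - 103684\right) + 1840588\right) = 1102500 + \left(-103677 + 1840588\right) = 1102500 + 1736911 = 2839411$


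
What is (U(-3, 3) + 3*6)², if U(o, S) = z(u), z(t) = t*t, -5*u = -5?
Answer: 361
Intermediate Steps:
u = 1 (u = -⅕*(-5) = 1)
z(t) = t²
U(o, S) = 1 (U(o, S) = 1² = 1)
(U(-3, 3) + 3*6)² = (1 + 3*6)² = (1 + 18)² = 19² = 361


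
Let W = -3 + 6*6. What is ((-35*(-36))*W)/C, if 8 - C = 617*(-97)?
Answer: 5940/8551 ≈ 0.69466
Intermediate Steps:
W = 33 (W = -3 + 36 = 33)
C = 59857 (C = 8 - 617*(-97) = 8 - 1*(-59849) = 8 + 59849 = 59857)
((-35*(-36))*W)/C = (-35*(-36)*33)/59857 = (1260*33)*(1/59857) = 41580*(1/59857) = 5940/8551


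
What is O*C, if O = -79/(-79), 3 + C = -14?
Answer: -17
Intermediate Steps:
C = -17 (C = -3 - 14 = -17)
O = 1 (O = -79*(-1/79) = 1)
O*C = 1*(-17) = -17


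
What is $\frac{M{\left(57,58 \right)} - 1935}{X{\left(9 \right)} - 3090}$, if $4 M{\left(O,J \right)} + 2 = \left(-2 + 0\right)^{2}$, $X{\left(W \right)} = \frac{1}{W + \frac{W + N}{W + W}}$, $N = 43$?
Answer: $\frac{413983}{661242} \approx 0.62607$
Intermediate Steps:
$X{\left(W \right)} = \frac{1}{W + \frac{43 + W}{2 W}}$ ($X{\left(W \right)} = \frac{1}{W + \frac{W + 43}{W + W}} = \frac{1}{W + \frac{43 + W}{2 W}}$)
$M{\left(O,J \right)} = \frac{1}{2}$ ($M{\left(O,J \right)} = - \frac{1}{2} + \frac{\left(-2 + 0\right)^{2}}{4} = - \frac{1}{2} + \frac{\left(-2\right)^{2}}{4} = - \frac{1}{2} + \frac{1}{4} \cdot 4 = - \frac{1}{2} + 1 = \frac{1}{2}$)
$\frac{M{\left(57,58 \right)} - 1935}{X{\left(9 \right)} - 3090} = \frac{\frac{1}{2} - 1935}{2 \cdot 9 \frac{1}{43 + 9 + 2 \cdot 9^{2}} - 3090} = - \frac{3869}{2 \left(2 \cdot 9 \frac{1}{43 + 9 + 2 \cdot 81} - 3090\right)} = - \frac{3869}{2 \left(2 \cdot 9 \frac{1}{43 + 9 + 162} - 3090\right)} = - \frac{3869}{2 \left(2 \cdot 9 \cdot \frac{1}{214} - 3090\right)} = - \frac{3869}{2 \left(\frac{9}{107} - 3090\right)} = - \frac{3869}{2 \left(- \frac{330621}{107}\right)} = \left(- \frac{3869}{2}\right) \left(- \frac{107}{330621}\right) = \frac{413983}{661242}$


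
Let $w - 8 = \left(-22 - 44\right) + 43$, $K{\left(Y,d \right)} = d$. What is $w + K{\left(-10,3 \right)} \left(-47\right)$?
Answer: $-156$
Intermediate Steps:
$w = -15$ ($w = 8 + \left(\left(-22 - 44\right) + 43\right) = 8 + \left(-66 + 43\right) = 8 - 23 = -15$)
$w + K{\left(-10,3 \right)} \left(-47\right) = -15 + 3 \left(-47\right) = -15 - 141 = -156$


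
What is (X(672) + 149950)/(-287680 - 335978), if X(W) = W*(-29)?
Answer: -65231/311829 ≈ -0.20919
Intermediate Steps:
X(W) = -29*W
(X(672) + 149950)/(-287680 - 335978) = (-29*672 + 149950)/(-287680 - 335978) = (-19488 + 149950)/(-623658) = 130462*(-1/623658) = -65231/311829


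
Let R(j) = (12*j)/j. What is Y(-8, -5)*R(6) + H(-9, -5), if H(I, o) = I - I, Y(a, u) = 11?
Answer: 132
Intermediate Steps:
H(I, o) = 0
R(j) = 12
Y(-8, -5)*R(6) + H(-9, -5) = 11*12 + 0 = 132 + 0 = 132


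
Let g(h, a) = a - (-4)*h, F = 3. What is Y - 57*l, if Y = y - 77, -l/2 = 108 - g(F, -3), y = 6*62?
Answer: 11581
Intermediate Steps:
y = 372
g(h, a) = a + 4*h
l = -198 (l = -2*(108 - (-3 + 4*3)) = -2*(108 - (-3 + 12)) = -2*(108 - 1*9) = -2*(108 - 9) = -2*99 = -198)
Y = 295 (Y = 372 - 77 = 295)
Y - 57*l = 295 - 57*(-198) = 295 + 11286 = 11581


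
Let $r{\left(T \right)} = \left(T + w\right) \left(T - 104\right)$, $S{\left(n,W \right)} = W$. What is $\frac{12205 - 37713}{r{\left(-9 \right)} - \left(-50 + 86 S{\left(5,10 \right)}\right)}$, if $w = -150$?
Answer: $- \frac{3644}{2451} \approx -1.4867$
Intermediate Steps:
$r{\left(T \right)} = \left(-150 + T\right) \left(-104 + T\right)$ ($r{\left(T \right)} = \left(T - 150\right) \left(T - 104\right) = \left(-150 + T\right) \left(-104 + T\right)$)
$\frac{12205 - 37713}{r{\left(-9 \right)} - \left(-50 + 86 S{\left(5,10 \right)}\right)} = \frac{12205 - 37713}{\left(15600 + \left(-9\right)^{2} - -2286\right) + \left(50 - 860\right)} = - \frac{25508}{\left(15600 + 81 + 2286\right) + \left(50 - 860\right)} = - \frac{25508}{17967 - 810} = - \frac{25508}{17157} = \left(-25508\right) \frac{1}{17157} = - \frac{3644}{2451}$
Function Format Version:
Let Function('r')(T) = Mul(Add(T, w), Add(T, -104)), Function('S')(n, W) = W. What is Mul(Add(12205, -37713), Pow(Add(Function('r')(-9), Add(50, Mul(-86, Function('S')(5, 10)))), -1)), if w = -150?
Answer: Rational(-3644, 2451) ≈ -1.4867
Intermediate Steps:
Function('r')(T) = Mul(Add(-150, T), Add(-104, T)) (Function('r')(T) = Mul(Add(T, -150), Add(T, -104)) = Mul(Add(-150, T), Add(-104, T)))
Mul(Add(12205, -37713), Pow(Add(Function('r')(-9), Add(50, Mul(-86, Function('S')(5, 10)))), -1)) = Mul(Add(12205, -37713), Pow(Add(Add(15600, Pow(-9, 2), Mul(-254, -9)), Add(50, Mul(-86, 10))), -1)) = Mul(-25508, Pow(Add(Add(15600, 81, 2286), Add(50, -860)), -1)) = Mul(-25508, Pow(Add(17967, -810), -1)) = Mul(-25508, Pow(17157, -1)) = Mul(-25508, Rational(1, 17157)) = Rational(-3644, 2451)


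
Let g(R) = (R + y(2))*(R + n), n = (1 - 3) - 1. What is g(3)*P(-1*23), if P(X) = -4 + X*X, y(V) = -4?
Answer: 0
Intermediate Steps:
n = -3 (n = -2 - 1 = -3)
g(R) = (-4 + R)*(-3 + R) (g(R) = (R - 4)*(R - 3) = (-4 + R)*(-3 + R))
P(X) = -4 + X²
g(3)*P(-1*23) = (12 + 3² - 7*3)*(-4 + (-1*23)²) = (12 + 9 - 21)*(-4 + (-23)²) = 0*(-4 + 529) = 0*525 = 0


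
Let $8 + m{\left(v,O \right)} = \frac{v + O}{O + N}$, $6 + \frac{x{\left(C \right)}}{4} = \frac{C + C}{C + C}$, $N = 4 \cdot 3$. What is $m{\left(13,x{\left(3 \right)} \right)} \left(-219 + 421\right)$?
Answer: $- \frac{5757}{4} \approx -1439.3$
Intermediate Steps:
$N = 12$
$x{\left(C \right)} = -20$ ($x{\left(C \right)} = -24 + 4 \frac{C + C}{C + C} = -24 + 4 \frac{2 C}{2 C} = -24 + 4 \cdot 2 C \frac{1}{2 C} = -24 + 4 \cdot 1 = -24 + 4 = -20$)
$m{\left(v,O \right)} = -8 + \frac{O + v}{12 + O}$ ($m{\left(v,O \right)} = -8 + \frac{v + O}{O + 12} = -8 + \frac{O + v}{12 + O}$)
$m{\left(13,x{\left(3 \right)} \right)} \left(-219 + 421\right) = \frac{-96 + 13 - -140}{12 - 20} \left(-219 + 421\right) = \frac{-96 + 13 + 140}{-8} \cdot 202 = \left(- \frac{1}{8}\right) 57 \cdot 202 = \left(- \frac{57}{8}\right) 202 = - \frac{5757}{4}$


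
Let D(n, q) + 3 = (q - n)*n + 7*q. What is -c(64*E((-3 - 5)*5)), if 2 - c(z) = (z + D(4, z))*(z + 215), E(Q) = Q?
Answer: 72082953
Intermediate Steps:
D(n, q) = -3 + 7*q + n*(q - n) (D(n, q) = -3 + ((q - n)*n + 7*q) = -3 + (n*(q - n) + 7*q) = -3 + (7*q + n*(q - n)) = -3 + 7*q + n*(q - n))
c(z) = 2 - (-19 + 12*z)*(215 + z) (c(z) = 2 - (z + (-3 - 1*4² + 7*z + 4*z))*(z + 215) = 2 - (z + (-3 - 1*16 + 7*z + 4*z))*(215 + z) = 2 - (z + (-3 - 16 + 7*z + 4*z))*(215 + z) = 2 - (z + (-19 + 11*z))*(215 + z) = 2 - (-19 + 12*z)*(215 + z))
-c(64*E((-3 - 5)*5)) = -(4087 - 163904*(-3 - 5)*5 - 12*102400*(-3 - 5)²) = -(4087 - 163904*(-8*5) - 12*(64*(-8*5))²) = -(4087 - 163904*(-40) - 12*(64*(-40))²) = -(4087 - 2561*(-2560) - 12*(-2560)²) = -(4087 + 6556160 - 12*6553600) = -(4087 + 6556160 - 78643200) = -1*(-72082953) = 72082953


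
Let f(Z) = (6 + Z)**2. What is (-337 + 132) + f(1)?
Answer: -156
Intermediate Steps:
(-337 + 132) + f(1) = (-337 + 132) + (6 + 1)**2 = -205 + 7**2 = -205 + 49 = -156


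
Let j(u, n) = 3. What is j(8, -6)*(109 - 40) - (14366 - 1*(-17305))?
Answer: -31464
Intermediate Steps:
j(8, -6)*(109 - 40) - (14366 - 1*(-17305)) = 3*(109 - 40) - (14366 - 1*(-17305)) = 3*69 - (14366 + 17305) = 207 - 1*31671 = 207 - 31671 = -31464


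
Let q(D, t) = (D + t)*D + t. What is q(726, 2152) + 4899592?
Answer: 6991172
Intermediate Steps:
q(D, t) = t + D*(D + t) (q(D, t) = D*(D + t) + t = t + D*(D + t))
q(726, 2152) + 4899592 = (2152 + 726² + 726*2152) + 4899592 = (2152 + 527076 + 1562352) + 4899592 = 2091580 + 4899592 = 6991172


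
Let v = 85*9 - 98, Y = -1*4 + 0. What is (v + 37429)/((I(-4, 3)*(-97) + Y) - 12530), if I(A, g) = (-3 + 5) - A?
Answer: -9524/3279 ≈ -2.9045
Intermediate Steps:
I(A, g) = 2 - A
Y = -4 (Y = -4 + 0 = -4)
v = 667 (v = 765 - 98 = 667)
(v + 37429)/((I(-4, 3)*(-97) + Y) - 12530) = (667 + 37429)/(((2 - 1*(-4))*(-97) - 4) - 12530) = 38096/(((2 + 4)*(-97) - 4) - 12530) = 38096/((6*(-97) - 4) - 12530) = 38096/((-582 - 4) - 12530) = 38096/(-586 - 12530) = 38096/(-13116) = 38096*(-1/13116) = -9524/3279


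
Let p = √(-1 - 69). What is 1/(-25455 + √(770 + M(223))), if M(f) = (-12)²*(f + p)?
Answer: 1/(-25455 + √2*√(16441 + 72*I*√70)) ≈ -3.9567e-5 - 5.2e-9*I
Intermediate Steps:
p = I*√70 (p = √(-70) = I*√70 ≈ 8.3666*I)
M(f) = 144*f + 144*I*√70 (M(f) = (-12)²*(f + I*√70) = 144*(f + I*√70) = 144*f + 144*I*√70)
1/(-25455 + √(770 + M(223))) = 1/(-25455 + √(770 + (144*223 + 144*I*√70))) = 1/(-25455 + √(770 + (32112 + 144*I*√70))) = 1/(-25455 + √(32882 + 144*I*√70))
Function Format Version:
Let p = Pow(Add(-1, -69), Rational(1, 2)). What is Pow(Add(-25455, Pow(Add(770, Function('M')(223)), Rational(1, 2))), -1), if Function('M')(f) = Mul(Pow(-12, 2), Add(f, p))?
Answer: Pow(Add(-25455, Mul(Pow(2, Rational(1, 2)), Pow(Add(16441, Mul(72, I, Pow(70, Rational(1, 2)))), Rational(1, 2)))), -1) ≈ Add(-3.9567e-5, Mul(-5.2e-9, I))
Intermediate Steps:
p = Mul(I, Pow(70, Rational(1, 2))) (p = Pow(-70, Rational(1, 2)) = Mul(I, Pow(70, Rational(1, 2))) ≈ Mul(8.3666, I))
Function('M')(f) = Add(Mul(144, f), Mul(144, I, Pow(70, Rational(1, 2)))) (Function('M')(f) = Mul(Pow(-12, 2), Add(f, Mul(I, Pow(70, Rational(1, 2))))) = Mul(144, Add(f, Mul(I, Pow(70, Rational(1, 2))))) = Add(Mul(144, f), Mul(144, I, Pow(70, Rational(1, 2)))))
Pow(Add(-25455, Pow(Add(770, Function('M')(223)), Rational(1, 2))), -1) = Pow(Add(-25455, Pow(Add(770, Add(Mul(144, 223), Mul(144, I, Pow(70, Rational(1, 2))))), Rational(1, 2))), -1) = Pow(Add(-25455, Pow(Add(770, Add(32112, Mul(144, I, Pow(70, Rational(1, 2))))), Rational(1, 2))), -1) = Pow(Add(-25455, Pow(Add(32882, Mul(144, I, Pow(70, Rational(1, 2)))), Rational(1, 2))), -1)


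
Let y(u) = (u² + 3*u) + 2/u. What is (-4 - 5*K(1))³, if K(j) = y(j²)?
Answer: -39304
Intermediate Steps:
y(u) = u² + 2/u + 3*u
K(j) = (2 + j⁴*(3 + j²))/j² (K(j) = (2 + (j²)²*(3 + j²))/(j²) = (2 + j⁴*(3 + j²))/j²)
(-4 - 5*K(1))³ = (-4 - 5*(2 + 1⁴*(3 + 1²))/1²)³ = (-4 - 5*(2 + 1*(3 + 1)))³ = (-4 - 5*(2 + 1*4))³ = (-4 - 5*(2 + 4))³ = (-4 - 5*6)³ = (-4 - 30)³ = (-34)³ = -39304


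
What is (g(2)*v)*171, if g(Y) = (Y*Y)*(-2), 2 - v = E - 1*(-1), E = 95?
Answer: 128592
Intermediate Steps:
v = -94 (v = 2 - (95 - 1*(-1)) = 2 - (95 + 1) = 2 - 1*96 = 2 - 96 = -94)
g(Y) = -2*Y² (g(Y) = Y²*(-2) = -2*Y²)
(g(2)*v)*171 = (-2*2²*(-94))*171 = (-2*4*(-94))*171 = -8*(-94)*171 = 752*171 = 128592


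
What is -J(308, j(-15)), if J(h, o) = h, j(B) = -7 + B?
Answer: -308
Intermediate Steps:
-J(308, j(-15)) = -1*308 = -308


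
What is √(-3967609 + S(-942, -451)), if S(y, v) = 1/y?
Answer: I*√3520713393618/942 ≈ 1991.9*I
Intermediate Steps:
√(-3967609 + S(-942, -451)) = √(-3967609 + 1/(-942)) = √(-3967609 - 1/942) = √(-3737487679/942) = I*√3520713393618/942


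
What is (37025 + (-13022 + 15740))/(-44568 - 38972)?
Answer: -39743/83540 ≈ -0.47574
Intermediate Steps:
(37025 + (-13022 + 15740))/(-44568 - 38972) = (37025 + 2718)/(-83540) = 39743*(-1/83540) = -39743/83540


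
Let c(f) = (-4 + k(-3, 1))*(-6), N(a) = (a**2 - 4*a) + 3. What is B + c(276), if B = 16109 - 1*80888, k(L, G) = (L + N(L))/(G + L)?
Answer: -64692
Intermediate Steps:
N(a) = 3 + a**2 - 4*a
k(L, G) = (3 + L**2 - 3*L)/(G + L) (k(L, G) = (L + (3 + L**2 - 4*L))/(G + L) = (3 + L**2 - 3*L)/(G + L))
B = -64779 (B = 16109 - 80888 = -64779)
c(f) = 87 (c(f) = (-4 + (3 + (-3)**2 - 3*(-3))/(1 - 3))*(-6) = (-4 + (3 + 9 + 9)/(-2))*(-6) = (-4 - 1/2*21)*(-6) = (-4 - 21/2)*(-6) = -29/2*(-6) = 87)
B + c(276) = -64779 + 87 = -64692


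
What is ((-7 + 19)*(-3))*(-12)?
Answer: 432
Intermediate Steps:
((-7 + 19)*(-3))*(-12) = (12*(-3))*(-12) = -36*(-12) = 432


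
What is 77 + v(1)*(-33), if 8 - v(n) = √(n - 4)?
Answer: -187 + 33*I*√3 ≈ -187.0 + 57.158*I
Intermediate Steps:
v(n) = 8 - √(-4 + n) (v(n) = 8 - √(n - 4) = 8 - √(-4 + n))
77 + v(1)*(-33) = 77 + (8 - √(-4 + 1))*(-33) = 77 + (8 - √(-3))*(-33) = 77 + (8 - I*√3)*(-33) = 77 + (-264 + 33*I*√3) = -187 + 33*I*√3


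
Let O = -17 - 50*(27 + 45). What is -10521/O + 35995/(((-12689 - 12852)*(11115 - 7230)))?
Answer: 208766962214/71780656269 ≈ 2.9084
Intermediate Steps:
O = -3617 (O = -17 - 50*72 = -17 - 3600 = -3617)
-10521/O + 35995/(((-12689 - 12852)*(11115 - 7230))) = -10521/(-3617) + 35995/(((-12689 - 12852)*(11115 - 7230))) = -10521*(-1/3617) + 35995/((-25541*3885)) = 10521/3617 + 35995/(-99226785) = 10521/3617 + 35995*(-1/99226785) = 10521/3617 - 7199/19845357 = 208766962214/71780656269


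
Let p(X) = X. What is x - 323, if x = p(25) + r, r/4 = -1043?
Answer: -4470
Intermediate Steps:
r = -4172 (r = 4*(-1043) = -4172)
x = -4147 (x = 25 - 4172 = -4147)
x - 323 = -4147 - 323 = -4470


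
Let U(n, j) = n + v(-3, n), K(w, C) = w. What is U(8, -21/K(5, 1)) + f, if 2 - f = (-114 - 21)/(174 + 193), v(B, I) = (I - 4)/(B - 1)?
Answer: 3438/367 ≈ 9.3678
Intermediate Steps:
v(B, I) = (-4 + I)/(-1 + B)
f = 869/367 (f = 2 - (-114 - 21)/(174 + 193) = 2 - (-135)/367 = 2 - 1*(-135/367) = 2 + 135/367 = 869/367 ≈ 2.3678)
U(n, j) = 1 + 3*n/4 (U(n, j) = n + (-4 + n)/(-1 - 3) = n + (-4 + n)/(-4) = n - (-4 + n)/4 = n + (1 - n/4) = 1 + 3*n/4)
U(8, -21/K(5, 1)) + f = (1 + (3/4)*8) + 869/367 = (1 + 6) + 869/367 = 7 + 869/367 = 3438/367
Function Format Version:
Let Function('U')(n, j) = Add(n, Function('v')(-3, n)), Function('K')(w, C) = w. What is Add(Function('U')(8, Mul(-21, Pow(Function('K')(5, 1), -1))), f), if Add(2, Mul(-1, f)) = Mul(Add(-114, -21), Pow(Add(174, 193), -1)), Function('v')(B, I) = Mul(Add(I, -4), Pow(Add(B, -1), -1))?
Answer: Rational(3438, 367) ≈ 9.3678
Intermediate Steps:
Function('v')(B, I) = Mul(Pow(Add(-1, B), -1), Add(-4, I)) (Function('v')(B, I) = Mul(Add(-4, I), Pow(Add(-1, B), -1)) = Mul(Pow(Add(-1, B), -1), Add(-4, I)))
f = Rational(869, 367) (f = Add(2, Mul(-1, Mul(Add(-114, -21), Pow(Add(174, 193), -1)))) = Add(2, Mul(-1, Mul(-135, Pow(367, -1)))) = Add(2, Mul(-1, Mul(-135, Rational(1, 367)))) = Add(2, Mul(-1, Rational(-135, 367))) = Add(2, Rational(135, 367)) = Rational(869, 367) ≈ 2.3678)
Function('U')(n, j) = Add(1, Mul(Rational(3, 4), n)) (Function('U')(n, j) = Add(n, Mul(Pow(Add(-1, -3), -1), Add(-4, n))) = Add(n, Mul(Pow(-4, -1), Add(-4, n))) = Add(n, Mul(Rational(-1, 4), Add(-4, n))) = Add(n, Add(1, Mul(Rational(-1, 4), n))) = Add(1, Mul(Rational(3, 4), n)))
Add(Function('U')(8, Mul(-21, Pow(Function('K')(5, 1), -1))), f) = Add(Add(1, Mul(Rational(3, 4), 8)), Rational(869, 367)) = Add(Add(1, 6), Rational(869, 367)) = Add(7, Rational(869, 367)) = Rational(3438, 367)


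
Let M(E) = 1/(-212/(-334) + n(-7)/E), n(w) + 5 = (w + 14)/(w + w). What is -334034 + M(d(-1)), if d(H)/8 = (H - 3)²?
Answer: -8450683414/25299 ≈ -3.3403e+5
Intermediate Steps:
n(w) = -5 + (14 + w)/(2*w) (n(w) = -5 + (w + 14)/(w + w) = -5 + (14 + w)/((2*w)) = -5 + (14 + w)*(1/(2*w)) = -5 + (14 + w)/(2*w))
d(H) = 8*(-3 + H)² (d(H) = 8*(H - 3)² = 8*(-3 + H)²)
M(E) = 1/(106/167 - 11/(2*E)) (M(E) = 1/(-212/(-334) + (-9/2 + 7/(-7))/E) = 1/(-212*(-1/334) + (-9/2 + 7*(-⅐))/E) = 1/(106/167 + (-9/2 - 1)/E) = 1/(106/167 - 11/(2*E)))
-334034 + M(d(-1)) = -334034 + 334*(8*(-3 - 1)²)/(-1837 + 212*(8*(-3 - 1)²)) = -334034 + 334*(8*(-4)²)/(-1837 + 212*(8*(-4)²)) = -334034 + 334*(8*16)/(-1837 + 212*(8*16)) = -334034 + 334*128/(-1837 + 212*128) = -334034 + 334*128/(-1837 + 27136) = -334034 + 334*128/25299 = -334034 + 334*128*(1/25299) = -334034 + 42752/25299 = -8450683414/25299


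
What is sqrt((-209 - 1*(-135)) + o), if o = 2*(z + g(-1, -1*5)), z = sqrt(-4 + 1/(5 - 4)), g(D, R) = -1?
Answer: sqrt(-76 + 2*I*sqrt(3)) ≈ 0.1986 + 8.7201*I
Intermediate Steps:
z = I*sqrt(3) (z = sqrt(-4 + 1/1) = sqrt(-4 + 1) = sqrt(-3) = I*sqrt(3) ≈ 1.732*I)
o = -2 + 2*I*sqrt(3) (o = 2*(I*sqrt(3) - 1) = 2*(-1 + I*sqrt(3)) = -2 + 2*I*sqrt(3) ≈ -2.0 + 3.4641*I)
sqrt((-209 - 1*(-135)) + o) = sqrt((-209 - 1*(-135)) + (-2 + 2*I*sqrt(3))) = sqrt((-209 + 135) + (-2 + 2*I*sqrt(3))) = sqrt(-74 + (-2 + 2*I*sqrt(3))) = sqrt(-76 + 2*I*sqrt(3))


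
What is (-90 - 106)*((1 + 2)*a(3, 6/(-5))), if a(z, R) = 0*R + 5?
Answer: -2940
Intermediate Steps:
a(z, R) = 5 (a(z, R) = 0 + 5 = 5)
(-90 - 106)*((1 + 2)*a(3, 6/(-5))) = (-90 - 106)*((1 + 2)*5) = -588*5 = -196*15 = -2940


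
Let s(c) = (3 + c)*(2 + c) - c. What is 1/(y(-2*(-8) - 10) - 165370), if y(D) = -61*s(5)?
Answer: -1/168481 ≈ -5.9354e-6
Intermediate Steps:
s(c) = -c + (2 + c)*(3 + c) (s(c) = (2 + c)*(3 + c) - c = -c + (2 + c)*(3 + c))
y(D) = -3111 (y(D) = -61*(6 + 5**2 + 4*5) = -61*(6 + 25 + 20) = -61*51 = -3111)
1/(y(-2*(-8) - 10) - 165370) = 1/(-3111 - 165370) = 1/(-168481) = -1/168481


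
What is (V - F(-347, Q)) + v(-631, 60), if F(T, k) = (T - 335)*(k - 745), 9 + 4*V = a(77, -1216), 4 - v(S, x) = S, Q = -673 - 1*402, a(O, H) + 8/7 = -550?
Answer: -34740861/28 ≈ -1.2407e+6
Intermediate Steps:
a(O, H) = -3858/7 (a(O, H) = -8/7 - 550 = -3858/7)
Q = -1075 (Q = -673 - 402 = -1075)
v(S, x) = 4 - S
V = -3921/28 (V = -9/4 + (¼)*(-3858/7) = -9/4 - 1929/14 = -3921/28 ≈ -140.04)
F(T, k) = (-745 + k)*(-335 + T) (F(T, k) = (-335 + T)*(-745 + k) = (-745 + k)*(-335 + T))
(V - F(-347, Q)) + v(-631, 60) = (-3921/28 - (249575 - 745*(-347) - 335*(-1075) - 347*(-1075))) + (4 - 1*(-631)) = (-3921/28 - (249575 + 258515 + 360125 + 373025)) + (4 + 631) = (-3921/28 - 1*1241240) + 635 = (-3921/28 - 1241240) + 635 = -34758641/28 + 635 = -34740861/28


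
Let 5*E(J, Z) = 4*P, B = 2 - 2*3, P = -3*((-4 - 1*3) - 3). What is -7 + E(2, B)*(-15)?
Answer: -367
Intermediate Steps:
P = 30 (P = -3*((-4 - 3) - 3) = -3*(-7 - 3) = -3*(-10) = 30)
B = -4 (B = 2 - 6 = -4)
E(J, Z) = 24 (E(J, Z) = (4*30)/5 = (⅕)*120 = 24)
-7 + E(2, B)*(-15) = -7 + 24*(-15) = -7 - 360 = -367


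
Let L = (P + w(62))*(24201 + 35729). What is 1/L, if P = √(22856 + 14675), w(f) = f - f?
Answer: √37531/2249232830 ≈ 8.6131e-8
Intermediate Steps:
w(f) = 0
P = √37531 ≈ 193.73
L = 59930*√37531 (L = (√37531 + 0)*(24201 + 35729) = √37531*59930 = 59930*√37531 ≈ 1.1610e+7)
1/L = 1/(59930*√37531) = √37531/2249232830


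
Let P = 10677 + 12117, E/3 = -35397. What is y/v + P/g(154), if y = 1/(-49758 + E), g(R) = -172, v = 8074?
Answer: -3587582494952/27071342859 ≈ -132.52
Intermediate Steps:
E = -106191 (E = 3*(-35397) = -106191)
P = 22794
y = -1/155949 (y = 1/(-49758 - 106191) = 1/(-155949) = -1/155949 ≈ -6.4124e-6)
y/v + P/g(154) = -1/155949/8074 + 22794/(-172) = -1/155949*1/8074 + 22794*(-1/172) = -1/1259132226 - 11397/86 = -3587582494952/27071342859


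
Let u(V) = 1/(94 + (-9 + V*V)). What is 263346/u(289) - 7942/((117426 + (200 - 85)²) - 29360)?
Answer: 2230154909219774/101291 ≈ 2.2017e+10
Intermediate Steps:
u(V) = 1/(85 + V²) (u(V) = 1/(94 + (-9 + V²)) = 1/(85 + V²))
263346/u(289) - 7942/((117426 + (200 - 85)²) - 29360) = 263346/(1/(85 + 289²)) - 7942/((117426 + (200 - 85)²) - 29360) = 263346/(1/(85 + 83521)) - 7942/((117426 + 115²) - 29360) = 263346/(1/83606) - 7942/((117426 + 13225) - 29360) = 263346/(1/83606) - 7942/(130651 - 29360) = 263346*83606 - 7942/101291 = 22017305676 - 7942*1/101291 = 22017305676 - 7942/101291 = 2230154909219774/101291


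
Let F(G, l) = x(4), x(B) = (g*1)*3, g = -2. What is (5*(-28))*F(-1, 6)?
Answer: 840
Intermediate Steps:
x(B) = -6 (x(B) = -2*1*3 = -2*3 = -6)
F(G, l) = -6
(5*(-28))*F(-1, 6) = (5*(-28))*(-6) = -140*(-6) = 840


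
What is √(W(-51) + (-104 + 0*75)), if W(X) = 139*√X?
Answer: √(-104 + 139*I*√51) ≈ 21.143 + 23.474*I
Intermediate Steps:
√(W(-51) + (-104 + 0*75)) = √(139*√(-51) + (-104 + 0*75)) = √(139*(I*√51) + (-104 + 0)) = √(139*I*√51 - 104) = √(-104 + 139*I*√51)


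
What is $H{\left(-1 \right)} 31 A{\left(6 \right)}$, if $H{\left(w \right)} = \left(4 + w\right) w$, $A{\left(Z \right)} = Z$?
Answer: $-558$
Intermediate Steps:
$H{\left(w \right)} = w \left(4 + w\right)$
$H{\left(-1 \right)} 31 A{\left(6 \right)} = - (4 - 1) 31 \cdot 6 = \left(-1\right) 3 \cdot 31 \cdot 6 = \left(-3\right) 31 \cdot 6 = \left(-93\right) 6 = -558$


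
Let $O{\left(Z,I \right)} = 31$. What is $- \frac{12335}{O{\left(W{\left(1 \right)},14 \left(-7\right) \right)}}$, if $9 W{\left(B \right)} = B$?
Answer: $- \frac{12335}{31} \approx -397.9$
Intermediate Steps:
$W{\left(B \right)} = \frac{B}{9}$
$- \frac{12335}{O{\left(W{\left(1 \right)},14 \left(-7\right) \right)}} = - \frac{12335}{31}$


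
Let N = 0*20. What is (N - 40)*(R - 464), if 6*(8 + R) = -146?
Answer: 59560/3 ≈ 19853.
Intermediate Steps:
R = -97/3 (R = -8 + (⅙)*(-146) = -8 - 73/3 = -97/3 ≈ -32.333)
N = 0
(N - 40)*(R - 464) = (0 - 40)*(-97/3 - 464) = -40*(-1489/3) = 59560/3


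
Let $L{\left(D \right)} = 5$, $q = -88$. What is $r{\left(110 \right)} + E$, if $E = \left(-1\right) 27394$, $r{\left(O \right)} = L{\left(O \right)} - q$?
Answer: $-27301$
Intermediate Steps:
$r{\left(O \right)} = 93$ ($r{\left(O \right)} = 5 - -88 = 5 + 88 = 93$)
$E = -27394$
$r{\left(110 \right)} + E = 93 - 27394 = -27301$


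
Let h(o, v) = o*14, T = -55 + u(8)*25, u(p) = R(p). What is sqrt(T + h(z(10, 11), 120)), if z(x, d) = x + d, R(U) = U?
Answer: sqrt(439) ≈ 20.952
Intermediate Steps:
u(p) = p
z(x, d) = d + x
T = 145 (T = -55 + 8*25 = -55 + 200 = 145)
h(o, v) = 14*o
sqrt(T + h(z(10, 11), 120)) = sqrt(145 + 14*(11 + 10)) = sqrt(145 + 14*21) = sqrt(145 + 294) = sqrt(439)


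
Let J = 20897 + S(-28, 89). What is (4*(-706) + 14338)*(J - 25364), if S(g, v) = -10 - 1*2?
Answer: -51571206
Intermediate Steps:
S(g, v) = -12 (S(g, v) = -10 - 2 = -12)
J = 20885 (J = 20897 - 12 = 20885)
(4*(-706) + 14338)*(J - 25364) = (4*(-706) + 14338)*(20885 - 25364) = (-2824 + 14338)*(-4479) = 11514*(-4479) = -51571206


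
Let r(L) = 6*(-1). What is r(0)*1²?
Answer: -6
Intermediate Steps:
r(L) = -6
r(0)*1² = -6*1² = -6*1 = -6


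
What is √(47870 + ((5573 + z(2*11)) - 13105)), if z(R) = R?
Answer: 2*√10090 ≈ 200.90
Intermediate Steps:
√(47870 + ((5573 + z(2*11)) - 13105)) = √(47870 + ((5573 + 2*11) - 13105)) = √(47870 + ((5573 + 22) - 13105)) = √(47870 + (5595 - 13105)) = √(47870 - 7510) = √40360 = 2*√10090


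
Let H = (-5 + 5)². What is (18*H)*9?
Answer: 0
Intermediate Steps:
H = 0 (H = 0² = 0)
(18*H)*9 = (18*0)*9 = 0*9 = 0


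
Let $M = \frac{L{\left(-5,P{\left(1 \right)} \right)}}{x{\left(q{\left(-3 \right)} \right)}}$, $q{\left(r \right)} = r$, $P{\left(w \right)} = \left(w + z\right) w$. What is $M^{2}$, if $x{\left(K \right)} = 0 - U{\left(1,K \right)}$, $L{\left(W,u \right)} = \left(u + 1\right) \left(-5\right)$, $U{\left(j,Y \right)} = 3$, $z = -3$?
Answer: $\frac{25}{9} \approx 2.7778$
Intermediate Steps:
$P{\left(w \right)} = w \left(-3 + w\right)$ ($P{\left(w \right)} = \left(w - 3\right) w = \left(-3 + w\right) w = w \left(-3 + w\right)$)
$L{\left(W,u \right)} = -5 - 5 u$ ($L{\left(W,u \right)} = \left(1 + u\right) \left(-5\right) = -5 - 5 u$)
$x{\left(K \right)} = -3$ ($x{\left(K \right)} = 0 - 3 = -3$)
$M = - \frac{5}{3}$ ($M = \frac{-5 - 5 \cdot 1 \left(-3 + 1\right)}{-3} = \left(-5 - 5 \cdot 1 \left(-2\right)\right) \left(- \frac{1}{3}\right) = \left(-5 - -10\right) \left(- \frac{1}{3}\right) = \left(-5 + 10\right) \left(- \frac{1}{3}\right) = 5 \left(- \frac{1}{3}\right) = - \frac{5}{3} \approx -1.6667$)
$M^{2} = \left(- \frac{5}{3}\right)^{2} = \frac{25}{9}$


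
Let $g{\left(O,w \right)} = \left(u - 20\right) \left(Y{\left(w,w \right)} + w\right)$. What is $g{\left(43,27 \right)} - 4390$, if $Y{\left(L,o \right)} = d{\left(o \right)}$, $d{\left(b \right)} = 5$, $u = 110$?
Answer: $-1510$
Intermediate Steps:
$Y{\left(L,o \right)} = 5$
$g{\left(O,w \right)} = 450 + 90 w$ ($g{\left(O,w \right)} = \left(110 - 20\right) \left(5 + w\right) = 90 \left(5 + w\right) = 450 + 90 w$)
$g{\left(43,27 \right)} - 4390 = \left(450 + 90 \cdot 27\right) - 4390 = \left(450 + 2430\right) - 4390 = 2880 - 4390 = -1510$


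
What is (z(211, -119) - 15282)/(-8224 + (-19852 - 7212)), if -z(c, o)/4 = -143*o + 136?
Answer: 41947/17644 ≈ 2.3774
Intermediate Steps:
z(c, o) = -544 + 572*o (z(c, o) = -4*(-143*o + 136) = -4*(136 - 143*o) = -544 + 572*o)
(z(211, -119) - 15282)/(-8224 + (-19852 - 7212)) = ((-544 + 572*(-119)) - 15282)/(-8224 + (-19852 - 7212)) = ((-544 - 68068) - 15282)/(-8224 - 27064) = (-68612 - 15282)/(-35288) = -83894*(-1/35288) = 41947/17644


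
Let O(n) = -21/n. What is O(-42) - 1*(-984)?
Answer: 1969/2 ≈ 984.50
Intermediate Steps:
O(-42) - 1*(-984) = -21/(-42) - 1*(-984) = -21*(-1/42) + 984 = ½ + 984 = 1969/2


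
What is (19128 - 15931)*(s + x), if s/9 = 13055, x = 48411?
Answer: 530401482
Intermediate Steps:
s = 117495 (s = 9*13055 = 117495)
(19128 - 15931)*(s + x) = (19128 - 15931)*(117495 + 48411) = 3197*165906 = 530401482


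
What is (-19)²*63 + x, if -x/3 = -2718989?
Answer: 8179710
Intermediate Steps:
x = 8156967 (x = -3*(-2718989) = 8156967)
(-19)²*63 + x = (-19)²*63 + 8156967 = 361*63 + 8156967 = 22743 + 8156967 = 8179710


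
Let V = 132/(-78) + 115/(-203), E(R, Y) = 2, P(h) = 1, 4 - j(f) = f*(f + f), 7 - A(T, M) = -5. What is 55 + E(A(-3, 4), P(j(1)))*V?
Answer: 133223/2639 ≈ 50.482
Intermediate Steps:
A(T, M) = 12 (A(T, M) = 7 - 1*(-5) = 7 + 5 = 12)
j(f) = 4 - 2*f² (j(f) = 4 - f*(f + f) = 4 - f*2*f = 4 - 2*f²)
V = -5961/2639 (V = 132*(-1/78) + 115*(-1/203) = -22/13 - 115/203 = -5961/2639 ≈ -2.2588)
55 + E(A(-3, 4), P(j(1)))*V = 55 + 2*(-5961/2639) = 55 - 11922/2639 = 133223/2639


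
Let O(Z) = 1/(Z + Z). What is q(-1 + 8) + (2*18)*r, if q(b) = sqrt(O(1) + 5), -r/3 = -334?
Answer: 36072 + sqrt(22)/2 ≈ 36074.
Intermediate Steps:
r = 1002 (r = -3*(-334) = 1002)
O(Z) = 1/(2*Z)
q(b) = sqrt(22)/2 (q(b) = sqrt((1/2)/1 + 5) = sqrt((1/2)*1 + 5) = sqrt(1/2 + 5) = sqrt(11/2) = sqrt(22)/2)
q(-1 + 8) + (2*18)*r = sqrt(22)/2 + (2*18)*1002 = sqrt(22)/2 + 36*1002 = sqrt(22)/2 + 36072 = 36072 + sqrt(22)/2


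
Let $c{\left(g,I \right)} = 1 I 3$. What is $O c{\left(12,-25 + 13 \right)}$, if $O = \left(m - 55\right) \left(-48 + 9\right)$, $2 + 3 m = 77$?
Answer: $-42120$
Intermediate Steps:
$m = 25$ ($m = - \frac{2}{3} + \frac{1}{3} \cdot 77 = - \frac{2}{3} + \frac{77}{3} = 25$)
$c{\left(g,I \right)} = 3 I$ ($c{\left(g,I \right)} = I 3 = 3 I$)
$O = 1170$ ($O = \left(25 - 55\right) \left(-48 + 9\right) = \left(-30\right) \left(-39\right) = 1170$)
$O c{\left(12,-25 + 13 \right)} = 1170 \cdot 3 \left(-25 + 13\right) = 1170 \cdot 3 \left(-12\right) = 1170 \left(-36\right) = -42120$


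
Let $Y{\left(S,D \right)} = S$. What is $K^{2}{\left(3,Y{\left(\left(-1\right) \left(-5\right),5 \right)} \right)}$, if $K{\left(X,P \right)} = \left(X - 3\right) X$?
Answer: $0$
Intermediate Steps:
$K{\left(X,P \right)} = X \left(-3 + X\right)$ ($K{\left(X,P \right)} = \left(-3 + X\right) X = X \left(-3 + X\right)$)
$K^{2}{\left(3,Y{\left(\left(-1\right) \left(-5\right),5 \right)} \right)} = \left(3 \left(-3 + 3\right)\right)^{2} = \left(3 \cdot 0\right)^{2} = 0^{2} = 0$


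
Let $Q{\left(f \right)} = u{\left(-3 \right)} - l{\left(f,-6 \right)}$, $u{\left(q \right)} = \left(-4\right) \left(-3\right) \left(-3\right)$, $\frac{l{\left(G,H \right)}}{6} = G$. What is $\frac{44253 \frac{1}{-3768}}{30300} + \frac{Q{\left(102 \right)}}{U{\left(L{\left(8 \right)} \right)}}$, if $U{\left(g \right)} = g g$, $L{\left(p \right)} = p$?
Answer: $- \frac{128446617}{12685600} \approx -10.125$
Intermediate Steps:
$l{\left(G,H \right)} = 6 G$
$u{\left(q \right)} = -36$ ($u{\left(q \right)} = 12 \left(-3\right) = -36$)
$U{\left(g \right)} = g^{2}$
$Q{\left(f \right)} = -36 - 6 f$
$\frac{44253 \frac{1}{-3768}}{30300} + \frac{Q{\left(102 \right)}}{U{\left(L{\left(8 \right)} \right)}} = \frac{44253 \frac{1}{-3768}}{30300} + \frac{-36 - 612}{8^{2}} = 44253 \left(- \frac{1}{3768}\right) \frac{1}{30300} + \frac{-36 - 612}{64} = \left(- \frac{14751}{1256}\right) \frac{1}{30300} - \frac{81}{8} = - \frac{4917}{12685600} - \frac{81}{8} = - \frac{128446617}{12685600}$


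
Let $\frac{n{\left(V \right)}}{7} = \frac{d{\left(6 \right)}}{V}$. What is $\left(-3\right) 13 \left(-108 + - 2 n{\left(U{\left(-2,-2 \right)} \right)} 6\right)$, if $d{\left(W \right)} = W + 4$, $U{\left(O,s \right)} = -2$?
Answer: $-12168$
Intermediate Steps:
$d{\left(W \right)} = 4 + W$
$n{\left(V \right)} = \frac{70}{V}$ ($n{\left(V \right)} = 7 \frac{4 + 6}{V} = 7 \frac{10}{V} = \frac{70}{V}$)
$\left(-3\right) 13 \left(-108 + - 2 n{\left(U{\left(-2,-2 \right)} \right)} 6\right) = \left(-3\right) 13 \left(-108 + - 2 \frac{70}{-2} \cdot 6\right) = - 39 \left(-108 + - 2 \cdot 70 \left(- \frac{1}{2}\right) 6\right) = - 39 \left(-108 + \left(-2\right) \left(-35\right) 6\right) = - 39 \left(-108 + 70 \cdot 6\right) = - 39 \left(-108 + 420\right) = \left(-39\right) 312 = -12168$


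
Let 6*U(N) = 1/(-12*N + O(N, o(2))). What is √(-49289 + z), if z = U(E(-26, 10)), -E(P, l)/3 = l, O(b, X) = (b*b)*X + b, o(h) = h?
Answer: I*√223619263745/2130 ≈ 222.01*I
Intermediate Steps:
O(b, X) = b + X*b² (O(b, X) = b²*X + b = X*b² + b = b + X*b²)
E(P, l) = -3*l
U(N) = 1/(6*(-12*N + N*(1 + 2*N)))
z = 1/12780 (z = 1/(6*((-3*10))*(-11 + 2*(-3*10))) = (⅙)/(-30*(-11 + 2*(-30))) = (⅙)*(-1/30)/(-11 - 60) = (⅙)*(-1/30)/(-71) = (⅙)*(-1/30)*(-1/71) = 1/12780 ≈ 7.8247e-5)
√(-49289 + z) = √(-49289 + 1/12780) = √(-629913419/12780) = I*√223619263745/2130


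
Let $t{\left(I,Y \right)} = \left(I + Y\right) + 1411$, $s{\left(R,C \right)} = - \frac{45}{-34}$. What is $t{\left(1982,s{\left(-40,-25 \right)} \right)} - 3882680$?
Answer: $- \frac{131895713}{34} \approx -3.8793 \cdot 10^{6}$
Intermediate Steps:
$s{\left(R,C \right)} = \frac{45}{34}$ ($s{\left(R,C \right)} = \left(-45\right) \left(- \frac{1}{34}\right) = \frac{45}{34}$)
$t{\left(I,Y \right)} = 1411 + I + Y$
$t{\left(1982,s{\left(-40,-25 \right)} \right)} - 3882680 = \left(1411 + 1982 + \frac{45}{34}\right) - 3882680 = \frac{115407}{34} - 3882680 = - \frac{131895713}{34}$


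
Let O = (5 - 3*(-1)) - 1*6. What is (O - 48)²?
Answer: 2116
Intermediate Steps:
O = 2 (O = (5 + 3) - 6 = 8 - 6 = 2)
(O - 48)² = (2 - 48)² = (-46)² = 2116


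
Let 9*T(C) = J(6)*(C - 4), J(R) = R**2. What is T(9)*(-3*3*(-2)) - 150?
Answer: 210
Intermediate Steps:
T(C) = -16 + 4*C (T(C) = (6**2*(C - 4))/9 = (36*(-4 + C))/9 = (-144 + 36*C)/9 = -16 + 4*C)
T(9)*(-3*3*(-2)) - 150 = (-16 + 4*9)*(-3*3*(-2)) - 150 = (-16 + 36)*(-9*(-2)) - 150 = 20*18 - 150 = 360 - 150 = 210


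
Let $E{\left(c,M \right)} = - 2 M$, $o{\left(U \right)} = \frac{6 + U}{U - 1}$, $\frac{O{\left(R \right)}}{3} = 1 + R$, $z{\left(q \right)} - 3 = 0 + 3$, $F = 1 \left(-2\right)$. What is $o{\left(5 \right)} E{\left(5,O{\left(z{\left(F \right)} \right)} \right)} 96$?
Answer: $-11088$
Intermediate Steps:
$F = -2$
$z{\left(q \right)} = 6$ ($z{\left(q \right)} = 3 + \left(0 + 3\right) = 3 + 3 = 6$)
$O{\left(R \right)} = 3 + 3 R$ ($O{\left(R \right)} = 3 \left(1 + R\right) = 3 + 3 R$)
$o{\left(U \right)} = \frac{6 + U}{-1 + U}$
$o{\left(5 \right)} E{\left(5,O{\left(z{\left(F \right)} \right)} \right)} 96 = \frac{6 + 5}{-1 + 5} \left(- 2 \left(3 + 3 \cdot 6\right)\right) 96 = \frac{1}{4} \cdot 11 \left(- 2 \left(3 + 18\right)\right) 96 = \frac{1}{4} \cdot 11 \left(\left(-2\right) 21\right) 96 = \frac{11}{4} \left(-42\right) 96 = \left(- \frac{231}{2}\right) 96 = -11088$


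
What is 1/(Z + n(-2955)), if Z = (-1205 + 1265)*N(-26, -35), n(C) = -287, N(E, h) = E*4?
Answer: -1/6527 ≈ -0.00015321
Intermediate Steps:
N(E, h) = 4*E
Z = -6240 (Z = (-1205 + 1265)*(4*(-26)) = 60*(-104) = -6240)
1/(Z + n(-2955)) = 1/(-6240 - 287) = 1/(-6527) = -1/6527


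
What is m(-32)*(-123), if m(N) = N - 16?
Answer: 5904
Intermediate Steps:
m(N) = -16 + N
m(-32)*(-123) = (-16 - 32)*(-123) = -48*(-123) = 5904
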